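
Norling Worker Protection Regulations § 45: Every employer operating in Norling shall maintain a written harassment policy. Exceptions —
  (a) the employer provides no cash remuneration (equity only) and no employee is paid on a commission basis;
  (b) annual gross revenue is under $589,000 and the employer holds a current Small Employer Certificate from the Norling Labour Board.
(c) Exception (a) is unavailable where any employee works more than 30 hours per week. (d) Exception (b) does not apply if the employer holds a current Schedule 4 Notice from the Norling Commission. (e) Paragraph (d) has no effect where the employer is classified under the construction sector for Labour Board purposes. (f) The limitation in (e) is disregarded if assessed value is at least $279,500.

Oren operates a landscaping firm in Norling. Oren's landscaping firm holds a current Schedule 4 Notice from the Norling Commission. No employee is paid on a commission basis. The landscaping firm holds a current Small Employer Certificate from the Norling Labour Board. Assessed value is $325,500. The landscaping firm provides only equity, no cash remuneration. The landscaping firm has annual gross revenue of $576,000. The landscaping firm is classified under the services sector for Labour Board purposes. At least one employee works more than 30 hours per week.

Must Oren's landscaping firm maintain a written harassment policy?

All of (a)'s requirements are met (remuneration is equity-only; no employee is paid on commission). But: (c) operates against (a): at least one employee exceeds 30 hours/week. (a) is therefore removed.
Exception (b): annual gross revenue is $576,000, under the $589,000 limit; a current Small Employer Certificate is held — every condition holds. But: (d) applies — a current Schedule 4 Notice is held. (e) is not engaged (the landscaping firm is classified under the services sector), so (d) stands. So (b) is unavailable.
No exception applies. The general rule governs.

Yes — Oren's landscaping firm must maintain a written harassment policy.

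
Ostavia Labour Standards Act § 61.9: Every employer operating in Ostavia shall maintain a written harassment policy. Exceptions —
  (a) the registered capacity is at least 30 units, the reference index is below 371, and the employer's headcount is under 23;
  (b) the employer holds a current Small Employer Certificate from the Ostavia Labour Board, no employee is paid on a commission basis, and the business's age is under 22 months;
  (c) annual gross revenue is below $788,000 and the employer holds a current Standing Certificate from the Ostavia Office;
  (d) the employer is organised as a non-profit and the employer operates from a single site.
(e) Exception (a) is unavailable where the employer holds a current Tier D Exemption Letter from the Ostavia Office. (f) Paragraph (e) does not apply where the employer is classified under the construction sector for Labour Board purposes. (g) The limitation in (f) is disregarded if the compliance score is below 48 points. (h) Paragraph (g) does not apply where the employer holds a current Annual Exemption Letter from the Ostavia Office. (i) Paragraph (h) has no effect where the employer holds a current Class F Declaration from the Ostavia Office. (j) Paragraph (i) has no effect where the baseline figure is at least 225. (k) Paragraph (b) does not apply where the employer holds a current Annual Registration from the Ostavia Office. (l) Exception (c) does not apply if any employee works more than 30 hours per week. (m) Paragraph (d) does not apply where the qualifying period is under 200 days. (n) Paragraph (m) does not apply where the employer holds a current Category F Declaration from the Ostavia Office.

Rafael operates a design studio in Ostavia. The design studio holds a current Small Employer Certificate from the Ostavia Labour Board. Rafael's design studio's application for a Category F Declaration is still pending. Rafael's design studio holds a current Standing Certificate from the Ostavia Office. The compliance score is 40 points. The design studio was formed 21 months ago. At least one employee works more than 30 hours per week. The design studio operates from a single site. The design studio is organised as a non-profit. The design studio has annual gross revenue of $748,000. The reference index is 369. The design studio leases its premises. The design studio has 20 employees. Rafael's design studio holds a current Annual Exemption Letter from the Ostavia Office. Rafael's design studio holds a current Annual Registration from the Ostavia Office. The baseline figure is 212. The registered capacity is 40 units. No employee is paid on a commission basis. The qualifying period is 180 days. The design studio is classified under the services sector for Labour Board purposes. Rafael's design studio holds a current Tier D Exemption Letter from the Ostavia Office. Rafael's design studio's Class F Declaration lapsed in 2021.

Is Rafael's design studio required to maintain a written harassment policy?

All of (a)'s requirements are met (the registered capacity is 40 units, meeting the 30 units threshold; the reference index is 369, below the 371 limit; the employer's headcount is 20, under the 23 limit). But applying paragraphs (e)–(j): (e) operates — a current Tier D Exemption Letter is held. (f) is not triggered (the design studio is classified under the services sector), so (e) stands. Exception (a) does not apply.
Exception (b) is satisfied on its face — a current Small Employer Certificate is held; no employee is paid on commission; the business's age is 21 months, under the 22 months limit. But: (k) operates against (b): a current Annual Registration is held. (b) is therefore removed.
Exception (c): annual gross revenue is $748,000, below the $788,000 limit; a current Standing Certificate is held — every condition holds. However, paragraph (l) must be considered: (l) applies — at least one employee exceeds 30 hours/week. (c) is therefore removed.
Exception (d): the employer is a non-profit; the employer operates from a single site — every condition holds. But applying paragraphs (m)–(n): (m) operates — the qualifying period is 180 days, under the 200 days limit. (n) is not engaged (there is no Category F Declaration in force), so (m) stands. (d) is therefore removed.
No exception is made out. Rafael's design studio falls within the general rule.

Yes — Rafael's design studio must maintain a written harassment policy.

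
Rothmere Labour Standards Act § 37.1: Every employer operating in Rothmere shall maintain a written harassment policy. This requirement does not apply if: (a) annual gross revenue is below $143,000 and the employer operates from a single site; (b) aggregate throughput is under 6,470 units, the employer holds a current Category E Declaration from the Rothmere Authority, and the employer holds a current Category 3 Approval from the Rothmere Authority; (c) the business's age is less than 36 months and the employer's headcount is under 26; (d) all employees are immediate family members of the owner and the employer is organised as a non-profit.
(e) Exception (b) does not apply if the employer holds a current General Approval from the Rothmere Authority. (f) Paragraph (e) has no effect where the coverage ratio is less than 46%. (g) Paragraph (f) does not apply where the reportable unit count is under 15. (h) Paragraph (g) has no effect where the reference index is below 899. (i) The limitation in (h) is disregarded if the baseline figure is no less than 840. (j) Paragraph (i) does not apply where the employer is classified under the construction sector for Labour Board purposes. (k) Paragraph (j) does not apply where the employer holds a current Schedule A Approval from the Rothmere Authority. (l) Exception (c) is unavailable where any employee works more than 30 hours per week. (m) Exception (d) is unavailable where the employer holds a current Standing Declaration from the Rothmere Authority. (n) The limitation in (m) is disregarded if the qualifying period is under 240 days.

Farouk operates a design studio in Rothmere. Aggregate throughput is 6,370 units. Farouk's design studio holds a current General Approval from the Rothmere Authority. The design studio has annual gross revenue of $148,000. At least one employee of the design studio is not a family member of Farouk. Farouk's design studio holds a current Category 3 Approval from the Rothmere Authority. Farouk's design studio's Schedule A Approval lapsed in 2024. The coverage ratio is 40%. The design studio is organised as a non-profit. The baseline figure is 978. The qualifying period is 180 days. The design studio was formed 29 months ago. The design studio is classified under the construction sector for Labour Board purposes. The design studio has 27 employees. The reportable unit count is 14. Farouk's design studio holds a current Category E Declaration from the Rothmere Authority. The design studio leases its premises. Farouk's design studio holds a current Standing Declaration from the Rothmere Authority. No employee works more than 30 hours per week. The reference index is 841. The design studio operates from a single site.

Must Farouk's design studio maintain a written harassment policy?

Exception (a) requires that annual gross revenue is below $143,000; but annual gross revenue is $148,000, not below $143,000, so (a) is unavailable.
Exception (b) is satisfied on its face — aggregate throughput is 6,370 units, under the 6,470 units limit; a current Category E Declaration is held; a current Category 3 Approval is held. Considering the limiting provisions: (e) is engaged (a current General Approval is held), but is displaced by (f): (f) operates against (e): the coverage ratio is 40%, less than the 46% limit. (g) would limit (f) — the reportable unit count is 14, under the 15 limit — but (h) sets (g) aside: (h) operates against (g): the reference index is 841, below the 899 limit. (i) would limit (h) — the baseline figure is 978, meeting the 840 threshold — but (j) sets (i) aside: (j) operates against (i): the design studio is classified under the construction sector. (k) is not triggered (the Schedule A Approval is not current), so (j) stands. (b) remains available.
Exception (c) fails — the employer's headcount is 27, not under 26.
Exception (d) requires that all employees are immediate family members of the owner; but at least one employee is not a family member, so (d) is unavailable.

No — exception (b) applies; Farouk's design studio is not required to maintain a written harassment policy.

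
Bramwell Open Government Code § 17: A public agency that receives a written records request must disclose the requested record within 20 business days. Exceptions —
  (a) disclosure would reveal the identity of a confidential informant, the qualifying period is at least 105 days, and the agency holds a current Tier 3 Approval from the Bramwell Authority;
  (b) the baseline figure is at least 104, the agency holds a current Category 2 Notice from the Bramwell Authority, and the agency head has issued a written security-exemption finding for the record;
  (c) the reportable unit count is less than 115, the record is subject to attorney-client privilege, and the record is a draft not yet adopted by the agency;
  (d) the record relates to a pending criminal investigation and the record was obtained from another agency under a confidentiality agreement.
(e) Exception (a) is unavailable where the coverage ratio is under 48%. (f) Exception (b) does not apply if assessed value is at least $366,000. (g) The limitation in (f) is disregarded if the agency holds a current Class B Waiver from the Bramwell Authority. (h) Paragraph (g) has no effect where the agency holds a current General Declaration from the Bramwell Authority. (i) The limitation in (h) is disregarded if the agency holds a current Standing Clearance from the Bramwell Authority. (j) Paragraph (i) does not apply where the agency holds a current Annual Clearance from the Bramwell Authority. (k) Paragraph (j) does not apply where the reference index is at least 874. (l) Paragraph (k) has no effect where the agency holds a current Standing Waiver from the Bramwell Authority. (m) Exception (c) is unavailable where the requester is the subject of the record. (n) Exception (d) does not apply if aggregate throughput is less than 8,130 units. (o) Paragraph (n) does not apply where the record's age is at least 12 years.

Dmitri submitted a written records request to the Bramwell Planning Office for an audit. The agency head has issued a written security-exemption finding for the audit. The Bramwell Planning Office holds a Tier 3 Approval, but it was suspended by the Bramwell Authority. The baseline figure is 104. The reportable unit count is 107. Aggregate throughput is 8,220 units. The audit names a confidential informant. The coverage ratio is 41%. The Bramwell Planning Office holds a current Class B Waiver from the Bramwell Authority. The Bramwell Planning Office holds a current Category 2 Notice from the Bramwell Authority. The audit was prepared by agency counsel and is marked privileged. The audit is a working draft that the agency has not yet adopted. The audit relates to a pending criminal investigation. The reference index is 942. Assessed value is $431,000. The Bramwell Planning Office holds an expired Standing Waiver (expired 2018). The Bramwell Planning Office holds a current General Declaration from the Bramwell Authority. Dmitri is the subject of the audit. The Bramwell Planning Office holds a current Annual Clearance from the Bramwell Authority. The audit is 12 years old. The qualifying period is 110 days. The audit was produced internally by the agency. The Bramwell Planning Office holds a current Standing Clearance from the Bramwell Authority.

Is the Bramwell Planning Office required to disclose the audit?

No — exception (b) applies; the Bramwell Planning Office is not required to disclose the audit.

Exception (a) fails — there is no Tier 3 Approval in force.
All of (b)'s requirements are met (the baseline figure is 104, meeting the 104 threshold; a current Category 2 Notice is held; a written security-exemption finding has been issued). Under paragraphs (f)–(l): (f) would limit (b) — assessed value is $431,000, meeting the $366,000 threshold — but (g) sets (f) aside: (g) is engaged — a current Class B Waiver is held. (h) would limit (g) — a current General Declaration is held — but (i) sets (h) aside: (i) operates against (h): a current Standing Clearance is held. (j) is engaged (a current Annual Clearance is held), but is overridden by (k): (k) operates against (j): the reference index is 942, meeting the 874 threshold. (l) is not triggered (the Standing Waiver is not current), so (k) stands. So (b) applies.
Exception (c): the reportable unit count is 107, less than the 115 limit; the audit is privileged; the audit is an unadopted draft — every condition holds. However, paragraph (m) must be considered: (m) operates against (c): Dmitri is the subject of the audit. Exception (c) does not apply.
Exception (d) fails — the audit was produced internally.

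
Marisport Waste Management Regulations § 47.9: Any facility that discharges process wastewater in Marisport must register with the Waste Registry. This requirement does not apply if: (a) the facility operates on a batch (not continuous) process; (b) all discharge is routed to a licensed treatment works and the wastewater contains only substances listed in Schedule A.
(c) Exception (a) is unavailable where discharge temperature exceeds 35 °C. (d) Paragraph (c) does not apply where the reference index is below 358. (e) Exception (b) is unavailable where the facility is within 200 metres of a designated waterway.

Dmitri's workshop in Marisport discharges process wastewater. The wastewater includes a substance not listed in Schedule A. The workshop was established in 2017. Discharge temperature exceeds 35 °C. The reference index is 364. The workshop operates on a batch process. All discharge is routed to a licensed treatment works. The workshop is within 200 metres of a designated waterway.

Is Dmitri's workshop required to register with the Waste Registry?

Exception (a)'s conditions are all satisfied: the facility operates on a batch process. Turning to paragraphs (c)–(d): (c) operates against (a): discharge temperature exceeds 35 °C. (d), which would lift (c), does not operate here — the reference index is 364, not below 358. (a) is therefore removed.
Exception (b) requires that the wastewater contains only substances listed in Schedule A; but the wastewater includes a non-Schedule-A substance, so (b) is unavailable.
Every exception is unavailable, so the rule governs.

Yes — Dmitri's workshop must register with the Waste Registry.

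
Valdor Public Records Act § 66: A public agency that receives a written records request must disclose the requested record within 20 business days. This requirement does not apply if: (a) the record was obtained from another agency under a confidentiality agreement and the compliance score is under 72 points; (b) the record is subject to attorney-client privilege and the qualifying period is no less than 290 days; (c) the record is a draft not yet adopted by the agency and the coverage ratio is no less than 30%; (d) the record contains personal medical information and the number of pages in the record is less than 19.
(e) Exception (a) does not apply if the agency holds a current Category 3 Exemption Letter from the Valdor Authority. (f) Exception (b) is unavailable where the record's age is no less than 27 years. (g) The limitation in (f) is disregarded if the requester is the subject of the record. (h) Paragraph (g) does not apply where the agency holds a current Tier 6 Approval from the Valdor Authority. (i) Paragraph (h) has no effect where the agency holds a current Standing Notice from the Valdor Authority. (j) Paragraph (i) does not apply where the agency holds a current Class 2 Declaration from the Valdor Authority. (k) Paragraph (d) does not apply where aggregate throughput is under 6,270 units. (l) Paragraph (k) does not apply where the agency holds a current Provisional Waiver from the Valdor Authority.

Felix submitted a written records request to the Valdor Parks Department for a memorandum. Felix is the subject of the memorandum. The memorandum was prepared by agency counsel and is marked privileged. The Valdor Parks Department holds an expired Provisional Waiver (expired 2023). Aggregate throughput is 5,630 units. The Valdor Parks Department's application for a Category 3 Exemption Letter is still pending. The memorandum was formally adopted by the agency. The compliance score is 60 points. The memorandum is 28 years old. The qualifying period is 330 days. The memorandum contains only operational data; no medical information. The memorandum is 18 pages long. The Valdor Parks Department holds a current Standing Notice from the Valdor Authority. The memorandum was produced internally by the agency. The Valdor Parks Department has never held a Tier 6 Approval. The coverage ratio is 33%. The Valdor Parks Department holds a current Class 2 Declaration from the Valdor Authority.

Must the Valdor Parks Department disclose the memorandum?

No — exception (b) applies; the Valdor Parks Department is not required to disclose the memorandum.

Exception (a) requires that the record was obtained from another agency under a confidentiality agreement; but the memorandum was produced internally, so (a) is unavailable.
All of (b)'s requirements are met (the memorandum is privileged; the qualifying period is 330 days, meeting the 290 days threshold). As to paragraphs (f)–(j): (f) applies (the record's age is 28 years, meeting the 27 years threshold), but is displaced by (g): (g) operates against (f): Felix is the subject of the memorandum. (h) does not operate here (there is no Tier 6 Approval in force), so (g) stands. (b) remains available.
Exception (c) does not apply: the memorandum has been formally adopted.
Exception (d) fails — the memorandum contains only operational data.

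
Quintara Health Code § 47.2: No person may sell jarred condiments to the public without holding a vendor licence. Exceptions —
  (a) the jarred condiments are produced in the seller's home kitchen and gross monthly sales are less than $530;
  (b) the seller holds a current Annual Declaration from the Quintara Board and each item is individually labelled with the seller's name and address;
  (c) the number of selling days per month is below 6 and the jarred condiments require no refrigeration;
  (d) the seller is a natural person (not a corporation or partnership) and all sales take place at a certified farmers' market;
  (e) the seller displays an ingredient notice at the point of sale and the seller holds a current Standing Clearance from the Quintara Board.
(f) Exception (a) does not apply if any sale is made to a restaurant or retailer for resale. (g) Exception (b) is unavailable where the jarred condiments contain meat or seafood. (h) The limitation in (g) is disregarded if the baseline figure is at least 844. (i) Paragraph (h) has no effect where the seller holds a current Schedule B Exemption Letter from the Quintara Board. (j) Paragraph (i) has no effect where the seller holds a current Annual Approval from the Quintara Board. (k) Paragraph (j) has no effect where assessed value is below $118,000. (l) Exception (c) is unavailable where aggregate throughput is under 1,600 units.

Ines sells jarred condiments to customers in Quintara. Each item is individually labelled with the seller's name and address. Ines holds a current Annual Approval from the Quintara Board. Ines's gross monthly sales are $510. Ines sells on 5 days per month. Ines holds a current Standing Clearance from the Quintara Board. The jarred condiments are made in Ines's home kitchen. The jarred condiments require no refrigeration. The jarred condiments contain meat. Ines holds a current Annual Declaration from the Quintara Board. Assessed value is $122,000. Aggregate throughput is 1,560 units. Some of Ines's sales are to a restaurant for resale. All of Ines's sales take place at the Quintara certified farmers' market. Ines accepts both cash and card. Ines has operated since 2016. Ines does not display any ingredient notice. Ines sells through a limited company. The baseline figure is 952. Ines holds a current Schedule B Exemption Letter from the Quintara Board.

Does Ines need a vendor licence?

Exception (a) is satisfied on its face — the jarred condiments are home-kitchen produced; gross monthly sales are $510, less than the $530 limit. But: (f) operates against (a): some sales are to a restaurant for resale. So (a) is unavailable.
Exception (b) is satisfied on its face — a current Annual Declaration is held; items are individually labelled. Applying paragraphs (g)–(k): (g) is engaged (the jarred condiments contain meat), but is displaced by (h): (h) operates — the baseline figure is 952, meeting the 844 threshold. (i) applies (a current Schedule B Exemption Letter is held), but is displaced by (j): (j) operates against (i): a current Annual Approval is held. (k), which would lift (j), is not engaged — assessed value is $122,000, not below $118,000. (b) remains available.
Exception (c): the number of selling days per month is 5, below the 6 limit; the jarred condiments are shelf-stable — every condition holds. But applying paragraph (l): (l) is engaged — aggregate throughput is 1,560 units, under the 1,600 units limit. So (c) is unavailable.
Exception (d) fails — the seller operates through a limited company.
Exception (e) requires that the seller displays an ingredient notice at the point of sale; but no ingredient notice is displayed, so (e) is unavailable.

No — exception (b) applies; Ines is not required to hold a vendor licence.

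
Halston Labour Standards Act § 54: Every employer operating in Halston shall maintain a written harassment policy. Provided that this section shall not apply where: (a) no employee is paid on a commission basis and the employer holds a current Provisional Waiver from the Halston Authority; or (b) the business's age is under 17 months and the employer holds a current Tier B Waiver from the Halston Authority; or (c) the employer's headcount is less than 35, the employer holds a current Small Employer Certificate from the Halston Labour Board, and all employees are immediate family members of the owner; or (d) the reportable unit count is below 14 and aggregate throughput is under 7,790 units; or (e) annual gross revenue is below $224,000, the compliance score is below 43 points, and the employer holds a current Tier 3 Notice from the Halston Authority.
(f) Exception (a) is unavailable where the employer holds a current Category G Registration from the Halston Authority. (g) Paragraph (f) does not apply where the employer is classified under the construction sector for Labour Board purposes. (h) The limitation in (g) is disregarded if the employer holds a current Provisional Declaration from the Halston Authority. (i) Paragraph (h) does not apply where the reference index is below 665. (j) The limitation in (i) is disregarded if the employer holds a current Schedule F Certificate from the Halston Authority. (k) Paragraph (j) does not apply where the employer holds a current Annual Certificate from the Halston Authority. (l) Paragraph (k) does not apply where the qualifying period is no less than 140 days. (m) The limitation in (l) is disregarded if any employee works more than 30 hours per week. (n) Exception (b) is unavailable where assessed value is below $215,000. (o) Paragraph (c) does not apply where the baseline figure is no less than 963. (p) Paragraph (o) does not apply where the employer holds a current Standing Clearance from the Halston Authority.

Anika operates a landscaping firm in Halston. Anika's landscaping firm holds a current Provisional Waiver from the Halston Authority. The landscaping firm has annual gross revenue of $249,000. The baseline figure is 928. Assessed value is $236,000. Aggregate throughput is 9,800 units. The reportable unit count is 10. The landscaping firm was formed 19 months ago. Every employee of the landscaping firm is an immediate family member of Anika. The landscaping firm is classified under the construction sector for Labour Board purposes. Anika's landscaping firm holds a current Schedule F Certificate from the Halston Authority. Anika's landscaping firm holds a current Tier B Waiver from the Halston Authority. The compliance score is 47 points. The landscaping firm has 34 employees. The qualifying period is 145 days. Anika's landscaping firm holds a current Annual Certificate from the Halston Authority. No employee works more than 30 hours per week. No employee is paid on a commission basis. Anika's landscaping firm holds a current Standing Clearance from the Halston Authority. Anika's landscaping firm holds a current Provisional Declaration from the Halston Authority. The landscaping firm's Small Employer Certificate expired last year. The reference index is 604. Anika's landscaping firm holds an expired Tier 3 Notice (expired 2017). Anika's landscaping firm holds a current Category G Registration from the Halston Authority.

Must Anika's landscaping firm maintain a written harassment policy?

Exception (a): no employee is paid on commission; a current Provisional Waiver is held — every condition holds. But: (f) operates against (a): a current Category G Registration is held. (g) operates (the landscaping firm is classified under the construction sector), but is itself disapplied by (h): (h) operates against (g): a current Provisional Declaration is held. (i) would limit (h) — the reference index is 604, below the 665 limit — but (j) sets (i) aside: (j) is engaged — a current Schedule F Certificate is held. (k) is engaged (a current Annual Certificate is held), but yields to (l): (l) operates against (k): the qualifying period is 145 days, meeting the 140 days threshold. (m) is not engaged (no employee exceeds 30 hours/week), so (l) stands. (a) is therefore removed.
Exception (b) requires that the business's age is under 17 months; but the business's age is 19 months, not under 17 months, so (b) is unavailable.
Exception (c) does not apply: the Small Employer Certificate has expired.
Exception (d) does not apply: aggregate throughput is 9,800 units, not under 7,790 units.
Exception (e) requires that annual gross revenue is below $224,000; but annual gross revenue is $249,000, not below $224,000, so (e) is unavailable.
No exception displaces § 54.

Yes — Anika's landscaping firm must maintain a written harassment policy.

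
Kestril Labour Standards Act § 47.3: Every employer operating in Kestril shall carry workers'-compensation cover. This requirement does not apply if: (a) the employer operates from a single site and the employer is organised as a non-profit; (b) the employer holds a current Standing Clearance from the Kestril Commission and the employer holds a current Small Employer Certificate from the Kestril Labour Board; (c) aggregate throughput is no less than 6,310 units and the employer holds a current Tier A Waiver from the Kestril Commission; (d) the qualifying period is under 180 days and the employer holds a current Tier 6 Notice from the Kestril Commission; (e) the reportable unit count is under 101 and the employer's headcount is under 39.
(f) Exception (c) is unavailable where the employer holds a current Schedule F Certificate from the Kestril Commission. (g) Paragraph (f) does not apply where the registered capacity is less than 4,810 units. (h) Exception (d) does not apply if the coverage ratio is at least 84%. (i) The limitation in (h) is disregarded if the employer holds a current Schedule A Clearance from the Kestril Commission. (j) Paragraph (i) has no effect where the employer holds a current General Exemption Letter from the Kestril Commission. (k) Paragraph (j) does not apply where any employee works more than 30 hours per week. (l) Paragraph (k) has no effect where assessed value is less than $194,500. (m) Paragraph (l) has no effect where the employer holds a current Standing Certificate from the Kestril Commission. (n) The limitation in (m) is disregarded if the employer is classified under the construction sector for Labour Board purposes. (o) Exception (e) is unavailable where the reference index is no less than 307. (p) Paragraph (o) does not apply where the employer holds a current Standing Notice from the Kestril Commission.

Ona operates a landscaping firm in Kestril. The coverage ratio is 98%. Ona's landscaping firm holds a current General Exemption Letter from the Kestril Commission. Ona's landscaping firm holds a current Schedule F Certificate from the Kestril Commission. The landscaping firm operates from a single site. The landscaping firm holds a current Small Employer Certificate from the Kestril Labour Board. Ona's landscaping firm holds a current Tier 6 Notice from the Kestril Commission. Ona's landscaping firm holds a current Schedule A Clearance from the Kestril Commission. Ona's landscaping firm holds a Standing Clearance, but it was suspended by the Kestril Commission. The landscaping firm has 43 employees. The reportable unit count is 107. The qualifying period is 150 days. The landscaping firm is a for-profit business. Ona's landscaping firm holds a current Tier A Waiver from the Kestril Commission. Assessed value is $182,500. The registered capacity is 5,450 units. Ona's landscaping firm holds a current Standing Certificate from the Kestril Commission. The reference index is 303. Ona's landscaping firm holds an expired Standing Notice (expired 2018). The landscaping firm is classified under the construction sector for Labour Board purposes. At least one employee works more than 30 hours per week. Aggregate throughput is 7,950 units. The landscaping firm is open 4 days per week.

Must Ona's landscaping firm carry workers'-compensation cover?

Exception (a) requires that the employer is organised as a non-profit; but the employer is for-profit, so (a) is unavailable.
Exception (b) fails — the Standing Clearance is not current.
Exception (c) is satisfied on its face — aggregate throughput is 7,950 units, meeting the 6,310 units threshold; a current Tier A Waiver is held. But: (f) operates against (c): a current Schedule F Certificate is held. (g), which would lift (f), is inapplicable — the registered capacity is 5,450 units, not less than 4,810 units. (c) is therefore removed.
Exception (d) is satisfied on its face — the qualifying period is 150 days, under the 180 days limit; a current Tier 6 Notice is held. However, paragraphs (h)–(n) must be considered: (h) operates against (d): the coverage ratio is 98%, meeting the 84% threshold. (i) would limit (h) — a current Schedule A Clearance is held — but (j) sets (i) aside: (j) operates against (i): a current General Exemption Letter is held. (k) is engaged (at least one employee exceeds 30 hours/week), but is overridden by (l): (l) operates against (k): assessed value is $182,500, less than the $194,500 limit. (m) operates (a current Standing Certificate is held), but yields to (n): (n) operates — the landscaping firm is classified under the construction sector. So (d) is unavailable.
Exception (e) requires that the reportable unit count is under 101; but the reportable unit count is 107, not under 101, so (e) is unavailable.
No exception is made out. Ona's landscaping firm falls within the general rule.

Yes — Ona's landscaping firm must carry workers'-compensation cover.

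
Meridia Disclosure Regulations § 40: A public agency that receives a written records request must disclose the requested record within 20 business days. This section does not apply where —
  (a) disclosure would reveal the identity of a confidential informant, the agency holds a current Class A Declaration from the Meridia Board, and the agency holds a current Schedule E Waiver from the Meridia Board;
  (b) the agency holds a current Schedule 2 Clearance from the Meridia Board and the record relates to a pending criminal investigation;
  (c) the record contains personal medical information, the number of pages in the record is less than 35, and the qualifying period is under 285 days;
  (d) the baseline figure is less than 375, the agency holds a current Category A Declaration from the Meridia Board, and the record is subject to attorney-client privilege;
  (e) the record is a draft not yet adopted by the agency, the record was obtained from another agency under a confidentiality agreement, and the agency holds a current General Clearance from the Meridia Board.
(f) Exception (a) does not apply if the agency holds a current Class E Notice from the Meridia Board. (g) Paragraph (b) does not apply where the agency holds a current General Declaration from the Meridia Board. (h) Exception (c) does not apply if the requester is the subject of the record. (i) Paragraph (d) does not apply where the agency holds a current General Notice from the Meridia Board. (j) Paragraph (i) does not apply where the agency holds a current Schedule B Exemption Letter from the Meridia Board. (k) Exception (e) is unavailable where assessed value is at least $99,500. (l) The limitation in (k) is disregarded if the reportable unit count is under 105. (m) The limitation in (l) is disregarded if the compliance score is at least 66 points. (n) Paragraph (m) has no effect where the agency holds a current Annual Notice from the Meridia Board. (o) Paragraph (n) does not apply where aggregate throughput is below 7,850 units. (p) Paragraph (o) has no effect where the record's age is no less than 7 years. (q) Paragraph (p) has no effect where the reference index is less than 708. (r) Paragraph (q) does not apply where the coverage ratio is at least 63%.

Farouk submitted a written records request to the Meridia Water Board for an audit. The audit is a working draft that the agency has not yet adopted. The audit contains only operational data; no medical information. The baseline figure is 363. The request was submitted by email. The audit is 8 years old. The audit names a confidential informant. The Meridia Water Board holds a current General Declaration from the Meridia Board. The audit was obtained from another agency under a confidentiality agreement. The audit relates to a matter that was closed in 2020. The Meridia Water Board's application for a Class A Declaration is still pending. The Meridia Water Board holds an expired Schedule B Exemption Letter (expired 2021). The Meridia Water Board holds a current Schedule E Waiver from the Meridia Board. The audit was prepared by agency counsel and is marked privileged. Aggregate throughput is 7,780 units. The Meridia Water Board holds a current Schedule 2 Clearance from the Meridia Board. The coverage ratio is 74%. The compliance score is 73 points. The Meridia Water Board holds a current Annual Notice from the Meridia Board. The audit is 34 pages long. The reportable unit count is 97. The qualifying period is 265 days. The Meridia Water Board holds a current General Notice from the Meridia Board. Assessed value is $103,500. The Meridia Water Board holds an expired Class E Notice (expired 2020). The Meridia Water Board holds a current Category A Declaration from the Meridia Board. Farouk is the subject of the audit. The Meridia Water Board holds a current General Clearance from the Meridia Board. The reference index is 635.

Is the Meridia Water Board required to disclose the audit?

Exception (a) does not apply: no current Class A Declaration is held.
Exception (b) does not apply: the audit relates to a closed matter.
Exception (c) fails — the audit contains only operational data.
Exception (d)'s conditions are all satisfied: the baseline figure is 363, less than the 375 limit; a current Category A Declaration is held; the audit is privileged. But applying paragraphs (i)–(j): (i) operates against (d): a current General Notice is held. (j), which would lift (i), is not engaged — there is no Schedule B Exemption Letter in force. Exception (d) does not apply.
Exception (e) is satisfied on its face — the audit is an unadopted draft; the audit was obtained under a confidentiality agreement; a current General Clearance is held. Applying paragraphs (k)–(r): (k) is engaged (assessed value is $103,500, meeting the $99,500 threshold), but yields to (l): (l) operates against (k): the reportable unit count is 97, under the 105 limit. (m) is engaged (the compliance score is 73 points, meeting the 66 points threshold), but is set aside by (n): (n) operates — a current Annual Notice is held. (o) operates (aggregate throughput is 7,780 units, below the 7,850 units limit), but yields to (p): (p) operates against (o): the record's age is 8 years, meeting the 7 years threshold. (q) is engaged (the reference index is 635, less than the 708 limit), but is overridden by (r): (r) operates — the coverage ratio is 74%, meeting the 63% threshold. Exception (e) stands.

No — exception (e) applies; the Meridia Water Board is not required to disclose the audit.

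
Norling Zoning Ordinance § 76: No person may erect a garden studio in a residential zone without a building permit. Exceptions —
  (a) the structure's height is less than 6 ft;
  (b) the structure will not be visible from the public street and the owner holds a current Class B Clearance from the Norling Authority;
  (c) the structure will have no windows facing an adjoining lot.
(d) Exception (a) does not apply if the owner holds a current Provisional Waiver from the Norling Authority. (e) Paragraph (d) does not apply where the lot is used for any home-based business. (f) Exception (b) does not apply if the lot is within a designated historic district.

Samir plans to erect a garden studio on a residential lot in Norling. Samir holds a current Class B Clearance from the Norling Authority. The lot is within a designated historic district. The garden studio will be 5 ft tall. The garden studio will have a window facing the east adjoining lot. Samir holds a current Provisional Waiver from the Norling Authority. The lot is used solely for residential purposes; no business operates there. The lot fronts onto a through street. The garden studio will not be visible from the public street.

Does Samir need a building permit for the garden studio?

Yes — Samir must obtain a building permit.

Exception (a): the structure's height is 5 ft, less than the 6 ft limit — every condition holds. However, paragraphs (d)–(e) must be considered: (d) operates against (a): a current Provisional Waiver is held. (e), which would lift (d), is inapplicable — the lot is solely residential. (a) is therefore removed.
All of (b)'s requirements are met (the structure will not be visible from the street; a current Class B Clearance is held). But: (f) operates against (b): the lot is in a historic district. (b) is therefore removed.
Exception (c) does not apply: a window faces an adjoining lot.
No exception displaces § 76.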